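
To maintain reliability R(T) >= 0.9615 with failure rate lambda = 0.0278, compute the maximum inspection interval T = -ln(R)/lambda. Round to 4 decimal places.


R_target = 0.9615
lambda = 0.0278
-ln(0.9615) = 0.0393
T = 0.0393 / 0.0278
T = 1.4123

1.4123


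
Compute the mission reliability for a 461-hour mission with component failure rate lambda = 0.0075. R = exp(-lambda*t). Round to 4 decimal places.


lambda = 0.0075
mission_time = 461
lambda * t = 0.0075 * 461 = 3.4575
R = exp(-3.4575)
R = 0.0315

0.0315


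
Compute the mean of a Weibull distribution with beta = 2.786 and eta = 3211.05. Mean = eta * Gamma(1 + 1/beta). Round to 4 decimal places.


beta = 2.786, eta = 3211.05
1/beta = 0.3589
1 + 1/beta = 1.3589
Gamma(1.3589) = 0.8903
Mean = 3211.05 * 0.8903
Mean = 2858.7422

2858.7422


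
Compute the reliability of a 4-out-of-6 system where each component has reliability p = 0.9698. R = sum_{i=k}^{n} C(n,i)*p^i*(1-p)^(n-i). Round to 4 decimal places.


k = 4, n = 6, p = 0.9698
i=4: C(6,4)=15 * 0.9698^4 * 0.0302^2 = 0.0121
i=5: C(6,5)=6 * 0.9698^5 * 0.0302^1 = 0.1554
i=6: C(6,6)=1 * 0.9698^6 * 0.0302^0 = 0.8319
R = sum of terms = 0.9995

0.9995


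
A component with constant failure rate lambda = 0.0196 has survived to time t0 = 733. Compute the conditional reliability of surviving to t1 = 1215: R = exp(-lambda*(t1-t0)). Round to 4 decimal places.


lambda = 0.0196
t0 = 733, t1 = 1215
t1 - t0 = 482
lambda * (t1-t0) = 0.0196 * 482 = 9.4472
R = exp(-9.4472)
R = 0.0001

0.0001


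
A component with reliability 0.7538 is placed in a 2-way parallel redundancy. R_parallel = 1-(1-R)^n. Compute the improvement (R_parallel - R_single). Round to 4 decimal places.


R_single = 0.7538, n = 2
1 - R_single = 0.2462
(1 - R_single)^n = 0.2462^2 = 0.0606
R_parallel = 1 - 0.0606 = 0.9394
Improvement = 0.9394 - 0.7538
Improvement = 0.1856

0.1856


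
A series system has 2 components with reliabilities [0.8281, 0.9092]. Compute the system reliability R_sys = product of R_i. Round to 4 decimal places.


Components: [0.8281, 0.9092]
After component 1 (R=0.8281): product = 0.8281
After component 2 (R=0.9092): product = 0.7529
R_sys = 0.7529

0.7529


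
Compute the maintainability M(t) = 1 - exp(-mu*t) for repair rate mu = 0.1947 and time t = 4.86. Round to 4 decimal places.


mu = 0.1947, t = 4.86
mu * t = 0.1947 * 4.86 = 0.9462
exp(-0.9462) = 0.3882
M(t) = 1 - 0.3882
M(t) = 0.6118

0.6118


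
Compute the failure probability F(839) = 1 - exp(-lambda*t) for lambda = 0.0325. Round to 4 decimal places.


lambda = 0.0325, t = 839
lambda * t = 27.2675
exp(-27.2675) = 0.0
F(t) = 1 - 0.0
F(t) = 1.0

1.0


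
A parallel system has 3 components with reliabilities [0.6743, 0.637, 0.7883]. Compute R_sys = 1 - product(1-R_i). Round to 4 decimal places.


Components: [0.6743, 0.637, 0.7883]
(1 - 0.6743) = 0.3257, running product = 0.3257
(1 - 0.637) = 0.363, running product = 0.1182
(1 - 0.7883) = 0.2117, running product = 0.025
Product of (1-R_i) = 0.025
R_sys = 1 - 0.025 = 0.975

0.975


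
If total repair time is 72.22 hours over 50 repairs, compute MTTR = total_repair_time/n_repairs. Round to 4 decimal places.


total_repair_time = 72.22
n_repairs = 50
MTTR = 72.22 / 50
MTTR = 1.4444

1.4444


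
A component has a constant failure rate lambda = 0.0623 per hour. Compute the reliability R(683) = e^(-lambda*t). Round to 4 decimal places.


lambda = 0.0623
t = 683
lambda * t = 42.5509
R(t) = e^(-42.5509)
R(t) = 0.0

0.0


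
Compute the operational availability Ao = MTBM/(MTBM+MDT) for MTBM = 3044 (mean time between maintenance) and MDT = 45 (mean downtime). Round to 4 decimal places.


MTBM = 3044
MDT = 45
MTBM + MDT = 3089
Ao = 3044 / 3089
Ao = 0.9854

0.9854


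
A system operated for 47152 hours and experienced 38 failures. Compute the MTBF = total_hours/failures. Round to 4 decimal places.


total_hours = 47152
failures = 38
MTBF = 47152 / 38
MTBF = 1240.8421

1240.8421


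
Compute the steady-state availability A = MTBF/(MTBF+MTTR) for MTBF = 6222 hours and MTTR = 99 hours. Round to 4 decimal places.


MTBF = 6222
MTTR = 99
MTBF + MTTR = 6321
A = 6222 / 6321
A = 0.9843

0.9843


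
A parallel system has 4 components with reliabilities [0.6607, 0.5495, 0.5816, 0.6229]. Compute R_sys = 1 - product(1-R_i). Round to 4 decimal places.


Components: [0.6607, 0.5495, 0.5816, 0.6229]
(1 - 0.6607) = 0.3393, running product = 0.3393
(1 - 0.5495) = 0.4505, running product = 0.1529
(1 - 0.5816) = 0.4184, running product = 0.064
(1 - 0.6229) = 0.3771, running product = 0.0241
Product of (1-R_i) = 0.0241
R_sys = 1 - 0.0241 = 0.9759

0.9759


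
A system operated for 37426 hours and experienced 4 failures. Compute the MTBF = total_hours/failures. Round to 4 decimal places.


total_hours = 37426
failures = 4
MTBF = 37426 / 4
MTBF = 9356.5

9356.5


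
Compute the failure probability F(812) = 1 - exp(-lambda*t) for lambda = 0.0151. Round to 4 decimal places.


lambda = 0.0151, t = 812
lambda * t = 12.2612
exp(-12.2612) = 0.0
F(t) = 1 - 0.0
F(t) = 1.0

1.0


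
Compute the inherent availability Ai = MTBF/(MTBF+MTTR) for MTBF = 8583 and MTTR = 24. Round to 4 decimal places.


MTBF = 8583
MTTR = 24
MTBF + MTTR = 8607
Ai = 8583 / 8607
Ai = 0.9972

0.9972


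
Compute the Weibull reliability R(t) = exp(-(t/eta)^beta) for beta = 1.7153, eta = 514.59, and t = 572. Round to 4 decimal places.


beta = 1.7153, eta = 514.59, t = 572
t/eta = 572 / 514.59 = 1.1116
(t/eta)^beta = 1.1116^1.7153 = 1.1989
R(t) = exp(-1.1989)
R(t) = 0.3015

0.3015


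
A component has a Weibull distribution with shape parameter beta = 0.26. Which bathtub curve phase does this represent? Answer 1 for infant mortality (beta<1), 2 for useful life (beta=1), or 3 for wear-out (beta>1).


beta = 0.26
Compare beta to 1:
beta < 1 => infant mortality (phase 1)
beta = 1 => useful life (phase 2)
beta > 1 => wear-out (phase 3)
Since beta = 0.26, this is infant mortality (decreasing failure rate)
Phase = 1

1


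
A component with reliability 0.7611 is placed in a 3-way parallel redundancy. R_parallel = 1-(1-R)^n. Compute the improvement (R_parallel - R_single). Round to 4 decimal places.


R_single = 0.7611, n = 3
1 - R_single = 0.2389
(1 - R_single)^n = 0.2389^3 = 0.0136
R_parallel = 1 - 0.0136 = 0.9864
Improvement = 0.9864 - 0.7611
Improvement = 0.2253

0.2253


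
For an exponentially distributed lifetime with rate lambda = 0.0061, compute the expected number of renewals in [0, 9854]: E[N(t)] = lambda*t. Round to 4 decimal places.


lambda = 0.0061
t = 9854
E[N(t)] = lambda * t
E[N(t)] = 0.0061 * 9854
E[N(t)] = 60.1094

60.1094


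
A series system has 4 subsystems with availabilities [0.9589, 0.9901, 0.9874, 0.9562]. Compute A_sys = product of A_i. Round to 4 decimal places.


Subsystems: [0.9589, 0.9901, 0.9874, 0.9562]
After subsystem 1 (A=0.9589): product = 0.9589
After subsystem 2 (A=0.9901): product = 0.9494
After subsystem 3 (A=0.9874): product = 0.9374
After subsystem 4 (A=0.9562): product = 0.8964
A_sys = 0.8964

0.8964


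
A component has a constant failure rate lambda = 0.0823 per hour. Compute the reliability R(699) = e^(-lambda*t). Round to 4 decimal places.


lambda = 0.0823
t = 699
lambda * t = 57.5277
R(t) = e^(-57.5277)
R(t) = 0.0

0.0


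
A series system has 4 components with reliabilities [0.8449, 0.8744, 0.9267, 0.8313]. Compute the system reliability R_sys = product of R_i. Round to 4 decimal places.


Components: [0.8449, 0.8744, 0.9267, 0.8313]
After component 1 (R=0.8449): product = 0.8449
After component 2 (R=0.8744): product = 0.7388
After component 3 (R=0.9267): product = 0.6846
After component 4 (R=0.8313): product = 0.5691
R_sys = 0.5691

0.5691


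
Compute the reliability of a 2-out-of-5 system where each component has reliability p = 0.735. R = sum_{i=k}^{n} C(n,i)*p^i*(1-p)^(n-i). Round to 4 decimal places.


k = 2, n = 5, p = 0.735
i=2: C(5,2)=10 * 0.735^2 * 0.265^3 = 0.1005
i=3: C(5,3)=10 * 0.735^3 * 0.265^2 = 0.2788
i=4: C(5,4)=5 * 0.735^4 * 0.265^1 = 0.3867
i=5: C(5,5)=1 * 0.735^5 * 0.265^0 = 0.2145
R = sum of terms = 0.9806

0.9806


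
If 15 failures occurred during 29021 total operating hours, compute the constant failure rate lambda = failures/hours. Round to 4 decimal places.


failures = 15
total_hours = 29021
lambda = 15 / 29021
lambda = 0.0005

0.0005


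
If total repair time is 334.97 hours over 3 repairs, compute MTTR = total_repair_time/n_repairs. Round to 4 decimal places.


total_repair_time = 334.97
n_repairs = 3
MTTR = 334.97 / 3
MTTR = 111.6567

111.6567


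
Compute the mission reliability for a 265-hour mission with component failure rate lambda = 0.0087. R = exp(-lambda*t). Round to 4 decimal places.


lambda = 0.0087
mission_time = 265
lambda * t = 0.0087 * 265 = 2.3055
R = exp(-2.3055)
R = 0.0997

0.0997


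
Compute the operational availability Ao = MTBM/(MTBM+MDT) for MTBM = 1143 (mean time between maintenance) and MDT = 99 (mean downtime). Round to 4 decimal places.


MTBM = 1143
MDT = 99
MTBM + MDT = 1242
Ao = 1143 / 1242
Ao = 0.9203

0.9203


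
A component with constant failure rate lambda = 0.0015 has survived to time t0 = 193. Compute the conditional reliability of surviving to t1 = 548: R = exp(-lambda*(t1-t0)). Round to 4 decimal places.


lambda = 0.0015
t0 = 193, t1 = 548
t1 - t0 = 355
lambda * (t1-t0) = 0.0015 * 355 = 0.5325
R = exp(-0.5325)
R = 0.5871

0.5871


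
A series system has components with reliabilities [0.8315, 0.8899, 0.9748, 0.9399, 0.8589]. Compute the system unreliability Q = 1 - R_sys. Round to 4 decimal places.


Components: [0.8315, 0.8899, 0.9748, 0.9399, 0.8589]
After component 1: product = 0.8315
After component 2: product = 0.74
After component 3: product = 0.7213
After component 4: product = 0.678
After component 5: product = 0.5823
R_sys = 0.5823
Q = 1 - 0.5823 = 0.4177

0.4177


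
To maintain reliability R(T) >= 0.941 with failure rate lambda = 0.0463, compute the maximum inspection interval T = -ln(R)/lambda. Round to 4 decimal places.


R_target = 0.941
lambda = 0.0463
-ln(0.941) = 0.0608
T = 0.0608 / 0.0463
T = 1.3134

1.3134


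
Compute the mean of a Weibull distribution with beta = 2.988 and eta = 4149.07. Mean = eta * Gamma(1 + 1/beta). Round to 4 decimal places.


beta = 2.988, eta = 4149.07
1/beta = 0.3347
1 + 1/beta = 1.3347
Gamma(1.3347) = 0.8928
Mean = 4149.07 * 0.8928
Mean = 3704.3833

3704.3833


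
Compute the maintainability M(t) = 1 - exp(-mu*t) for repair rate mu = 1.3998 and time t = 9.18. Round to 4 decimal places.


mu = 1.3998, t = 9.18
mu * t = 1.3998 * 9.18 = 12.8502
exp(-12.8502) = 0.0
M(t) = 1 - 0.0
M(t) = 1.0

1.0


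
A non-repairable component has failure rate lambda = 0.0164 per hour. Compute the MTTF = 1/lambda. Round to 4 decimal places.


lambda = 0.0164
MTTF = 1 / 0.0164
MTTF = 60.9756

60.9756


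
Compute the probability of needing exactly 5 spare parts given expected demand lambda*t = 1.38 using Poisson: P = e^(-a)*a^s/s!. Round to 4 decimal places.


a = 1.38, s = 5
e^(-a) = e^(-1.38) = 0.2516
a^s = 1.38^5 = 5.0049
s! = 120
P = 0.2516 * 5.0049 / 120
P = 0.0105

0.0105


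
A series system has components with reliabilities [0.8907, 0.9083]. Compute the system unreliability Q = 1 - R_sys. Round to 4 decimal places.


Components: [0.8907, 0.9083]
After component 1: product = 0.8907
After component 2: product = 0.809
R_sys = 0.809
Q = 1 - 0.809 = 0.191

0.191


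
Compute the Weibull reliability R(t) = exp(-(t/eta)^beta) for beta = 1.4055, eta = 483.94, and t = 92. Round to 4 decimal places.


beta = 1.4055, eta = 483.94, t = 92
t/eta = 92 / 483.94 = 0.1901
(t/eta)^beta = 0.1901^1.4055 = 0.097
R(t) = exp(-0.097)
R(t) = 0.9076

0.9076


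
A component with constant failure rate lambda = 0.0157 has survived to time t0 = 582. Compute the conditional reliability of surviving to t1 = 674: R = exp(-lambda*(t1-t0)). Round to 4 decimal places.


lambda = 0.0157
t0 = 582, t1 = 674
t1 - t0 = 92
lambda * (t1-t0) = 0.0157 * 92 = 1.4444
R = exp(-1.4444)
R = 0.2359

0.2359


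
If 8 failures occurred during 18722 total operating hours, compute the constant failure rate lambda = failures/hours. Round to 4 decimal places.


failures = 8
total_hours = 18722
lambda = 8 / 18722
lambda = 0.0004

0.0004


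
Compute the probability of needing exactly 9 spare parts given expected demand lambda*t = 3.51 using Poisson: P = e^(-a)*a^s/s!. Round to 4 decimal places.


a = 3.51, s = 9
e^(-a) = e^(-3.51) = 0.0299
a^s = 3.51^9 = 80865.6437
s! = 362880
P = 0.0299 * 80865.6437 / 362880
P = 0.0067

0.0067


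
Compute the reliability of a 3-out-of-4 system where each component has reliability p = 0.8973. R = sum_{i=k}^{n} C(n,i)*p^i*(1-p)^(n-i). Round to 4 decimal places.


k = 3, n = 4, p = 0.8973
i=3: C(4,3)=4 * 0.8973^3 * 0.1027^1 = 0.2968
i=4: C(4,4)=1 * 0.8973^4 * 0.1027^0 = 0.6483
R = sum of terms = 0.945

0.945


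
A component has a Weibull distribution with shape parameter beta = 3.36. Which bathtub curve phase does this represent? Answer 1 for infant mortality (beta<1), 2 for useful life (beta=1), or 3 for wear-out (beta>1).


beta = 3.36
Compare beta to 1:
beta < 1 => infant mortality (phase 1)
beta = 1 => useful life (phase 2)
beta > 1 => wear-out (phase 3)
Since beta = 3.36, this is wear-out (increasing failure rate)
Phase = 3

3


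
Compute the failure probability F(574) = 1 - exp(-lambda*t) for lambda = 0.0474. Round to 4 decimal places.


lambda = 0.0474, t = 574
lambda * t = 27.2076
exp(-27.2076) = 0.0
F(t) = 1 - 0.0
F(t) = 1.0

1.0


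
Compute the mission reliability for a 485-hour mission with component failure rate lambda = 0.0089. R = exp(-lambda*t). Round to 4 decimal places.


lambda = 0.0089
mission_time = 485
lambda * t = 0.0089 * 485 = 4.3165
R = exp(-4.3165)
R = 0.0133

0.0133


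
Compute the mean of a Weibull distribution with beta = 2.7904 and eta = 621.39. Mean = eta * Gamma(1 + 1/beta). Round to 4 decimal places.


beta = 2.7904, eta = 621.39
1/beta = 0.3584
1 + 1/beta = 1.3584
Gamma(1.3584) = 0.8903
Mean = 621.39 * 0.8903
Mean = 553.2455

553.2455


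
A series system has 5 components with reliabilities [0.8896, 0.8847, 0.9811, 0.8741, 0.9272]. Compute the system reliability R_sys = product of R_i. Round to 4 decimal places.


Components: [0.8896, 0.8847, 0.9811, 0.8741, 0.9272]
After component 1 (R=0.8896): product = 0.8896
After component 2 (R=0.8847): product = 0.787
After component 3 (R=0.9811): product = 0.7722
After component 4 (R=0.8741): product = 0.6749
After component 5 (R=0.9272): product = 0.6258
R_sys = 0.6258

0.6258


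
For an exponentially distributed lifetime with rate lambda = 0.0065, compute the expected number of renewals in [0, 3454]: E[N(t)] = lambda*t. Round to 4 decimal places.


lambda = 0.0065
t = 3454
E[N(t)] = lambda * t
E[N(t)] = 0.0065 * 3454
E[N(t)] = 22.451

22.451


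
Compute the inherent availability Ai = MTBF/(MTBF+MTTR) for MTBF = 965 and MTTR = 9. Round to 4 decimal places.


MTBF = 965
MTTR = 9
MTBF + MTTR = 974
Ai = 965 / 974
Ai = 0.9908

0.9908


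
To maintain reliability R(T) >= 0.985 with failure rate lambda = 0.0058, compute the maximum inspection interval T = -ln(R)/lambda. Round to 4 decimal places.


R_target = 0.985
lambda = 0.0058
-ln(0.985) = 0.0151
T = 0.0151 / 0.0058
T = 2.6058

2.6058


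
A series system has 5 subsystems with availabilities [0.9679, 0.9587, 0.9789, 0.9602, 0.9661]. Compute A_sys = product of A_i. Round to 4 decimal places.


Subsystems: [0.9679, 0.9587, 0.9789, 0.9602, 0.9661]
After subsystem 1 (A=0.9679): product = 0.9679
After subsystem 2 (A=0.9587): product = 0.9279
After subsystem 3 (A=0.9789): product = 0.9083
After subsystem 4 (A=0.9602): product = 0.8722
After subsystem 5 (A=0.9661): product = 0.8426
A_sys = 0.8426

0.8426


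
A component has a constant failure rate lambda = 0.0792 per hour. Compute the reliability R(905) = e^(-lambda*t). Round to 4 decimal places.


lambda = 0.0792
t = 905
lambda * t = 71.676
R(t) = e^(-71.676)
R(t) = 0.0

0.0


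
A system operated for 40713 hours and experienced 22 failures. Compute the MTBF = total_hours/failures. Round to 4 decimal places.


total_hours = 40713
failures = 22
MTBF = 40713 / 22
MTBF = 1850.5909

1850.5909


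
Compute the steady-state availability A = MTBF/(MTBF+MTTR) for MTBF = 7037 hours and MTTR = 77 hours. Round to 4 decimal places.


MTBF = 7037
MTTR = 77
MTBF + MTTR = 7114
A = 7037 / 7114
A = 0.9892

0.9892


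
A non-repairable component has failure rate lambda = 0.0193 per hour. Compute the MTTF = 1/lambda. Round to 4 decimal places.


lambda = 0.0193
MTTF = 1 / 0.0193
MTTF = 51.8135

51.8135


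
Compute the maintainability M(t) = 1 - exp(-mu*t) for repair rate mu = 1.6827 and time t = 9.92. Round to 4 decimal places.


mu = 1.6827, t = 9.92
mu * t = 1.6827 * 9.92 = 16.6924
exp(-16.6924) = 0.0
M(t) = 1 - 0.0
M(t) = 1.0

1.0


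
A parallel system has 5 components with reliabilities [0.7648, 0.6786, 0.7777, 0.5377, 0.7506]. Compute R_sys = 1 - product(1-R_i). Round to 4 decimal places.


Components: [0.7648, 0.6786, 0.7777, 0.5377, 0.7506]
(1 - 0.7648) = 0.2352, running product = 0.2352
(1 - 0.6786) = 0.3214, running product = 0.0756
(1 - 0.7777) = 0.2223, running product = 0.0168
(1 - 0.5377) = 0.4623, running product = 0.0078
(1 - 0.7506) = 0.2494, running product = 0.0019
Product of (1-R_i) = 0.0019
R_sys = 1 - 0.0019 = 0.9981

0.9981


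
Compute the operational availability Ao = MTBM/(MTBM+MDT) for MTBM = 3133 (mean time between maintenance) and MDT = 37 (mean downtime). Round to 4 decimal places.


MTBM = 3133
MDT = 37
MTBM + MDT = 3170
Ao = 3133 / 3170
Ao = 0.9883

0.9883


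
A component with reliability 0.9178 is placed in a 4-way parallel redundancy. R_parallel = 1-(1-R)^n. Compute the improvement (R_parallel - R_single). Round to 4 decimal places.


R_single = 0.9178, n = 4
1 - R_single = 0.0822
(1 - R_single)^n = 0.0822^4 = 0.0
R_parallel = 1 - 0.0 = 1.0
Improvement = 1.0 - 0.9178
Improvement = 0.0822

0.0822


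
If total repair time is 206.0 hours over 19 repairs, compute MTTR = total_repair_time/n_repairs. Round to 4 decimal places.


total_repair_time = 206.0
n_repairs = 19
MTTR = 206.0 / 19
MTTR = 10.8421

10.8421


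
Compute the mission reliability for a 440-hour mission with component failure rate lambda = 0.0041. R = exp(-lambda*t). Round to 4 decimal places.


lambda = 0.0041
mission_time = 440
lambda * t = 0.0041 * 440 = 1.804
R = exp(-1.804)
R = 0.1646

0.1646


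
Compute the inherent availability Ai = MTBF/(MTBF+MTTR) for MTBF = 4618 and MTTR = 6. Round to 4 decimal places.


MTBF = 4618
MTTR = 6
MTBF + MTTR = 4624
Ai = 4618 / 4624
Ai = 0.9987

0.9987


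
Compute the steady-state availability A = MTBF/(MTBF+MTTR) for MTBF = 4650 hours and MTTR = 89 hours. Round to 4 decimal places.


MTBF = 4650
MTTR = 89
MTBF + MTTR = 4739
A = 4650 / 4739
A = 0.9812

0.9812


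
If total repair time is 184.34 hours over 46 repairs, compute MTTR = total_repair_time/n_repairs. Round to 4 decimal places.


total_repair_time = 184.34
n_repairs = 46
MTTR = 184.34 / 46
MTTR = 4.0074

4.0074


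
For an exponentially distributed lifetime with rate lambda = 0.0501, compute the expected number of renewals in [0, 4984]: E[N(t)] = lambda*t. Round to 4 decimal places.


lambda = 0.0501
t = 4984
E[N(t)] = lambda * t
E[N(t)] = 0.0501 * 4984
E[N(t)] = 249.6984

249.6984


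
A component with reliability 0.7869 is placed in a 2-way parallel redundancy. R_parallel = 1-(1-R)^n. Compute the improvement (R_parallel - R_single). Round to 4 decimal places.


R_single = 0.7869, n = 2
1 - R_single = 0.2131
(1 - R_single)^n = 0.2131^2 = 0.0454
R_parallel = 1 - 0.0454 = 0.9546
Improvement = 0.9546 - 0.7869
Improvement = 0.1677

0.1677


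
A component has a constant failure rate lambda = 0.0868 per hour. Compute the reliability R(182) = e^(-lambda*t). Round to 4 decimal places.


lambda = 0.0868
t = 182
lambda * t = 15.7976
R(t) = e^(-15.7976)
R(t) = 0.0

0.0


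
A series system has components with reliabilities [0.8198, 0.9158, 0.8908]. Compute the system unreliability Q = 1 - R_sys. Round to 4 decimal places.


Components: [0.8198, 0.9158, 0.8908]
After component 1: product = 0.8198
After component 2: product = 0.7508
After component 3: product = 0.6688
R_sys = 0.6688
Q = 1 - 0.6688 = 0.3312

0.3312


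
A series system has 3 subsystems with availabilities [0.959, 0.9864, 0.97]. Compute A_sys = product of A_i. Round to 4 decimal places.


Subsystems: [0.959, 0.9864, 0.97]
After subsystem 1 (A=0.959): product = 0.959
After subsystem 2 (A=0.9864): product = 0.946
After subsystem 3 (A=0.97): product = 0.9176
A_sys = 0.9176

0.9176


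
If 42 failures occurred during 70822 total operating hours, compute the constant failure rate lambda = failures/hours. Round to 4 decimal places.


failures = 42
total_hours = 70822
lambda = 42 / 70822
lambda = 0.0006

0.0006


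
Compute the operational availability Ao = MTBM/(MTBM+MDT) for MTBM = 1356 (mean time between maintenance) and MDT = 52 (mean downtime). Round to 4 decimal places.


MTBM = 1356
MDT = 52
MTBM + MDT = 1408
Ao = 1356 / 1408
Ao = 0.9631

0.9631


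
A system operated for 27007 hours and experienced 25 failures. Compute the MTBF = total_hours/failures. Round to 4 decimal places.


total_hours = 27007
failures = 25
MTBF = 27007 / 25
MTBF = 1080.28

1080.28


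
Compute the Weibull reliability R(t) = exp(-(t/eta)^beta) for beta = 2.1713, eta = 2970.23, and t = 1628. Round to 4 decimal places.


beta = 2.1713, eta = 2970.23, t = 1628
t/eta = 1628 / 2970.23 = 0.5481
(t/eta)^beta = 0.5481^2.1713 = 0.271
R(t) = exp(-0.271)
R(t) = 0.7626

0.7626


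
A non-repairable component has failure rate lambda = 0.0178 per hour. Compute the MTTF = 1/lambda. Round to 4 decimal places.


lambda = 0.0178
MTTF = 1 / 0.0178
MTTF = 56.1798

56.1798


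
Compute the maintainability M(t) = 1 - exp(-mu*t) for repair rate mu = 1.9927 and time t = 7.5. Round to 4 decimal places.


mu = 1.9927, t = 7.5
mu * t = 1.9927 * 7.5 = 14.9452
exp(-14.9452) = 0.0
M(t) = 1 - 0.0
M(t) = 1.0

1.0


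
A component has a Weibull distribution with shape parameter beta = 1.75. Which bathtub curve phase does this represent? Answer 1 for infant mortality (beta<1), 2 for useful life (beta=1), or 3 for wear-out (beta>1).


beta = 1.75
Compare beta to 1:
beta < 1 => infant mortality (phase 1)
beta = 1 => useful life (phase 2)
beta > 1 => wear-out (phase 3)
Since beta = 1.75, this is wear-out (increasing failure rate)
Phase = 3

3


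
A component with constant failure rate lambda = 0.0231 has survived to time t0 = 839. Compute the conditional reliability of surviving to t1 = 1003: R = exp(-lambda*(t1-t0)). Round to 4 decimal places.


lambda = 0.0231
t0 = 839, t1 = 1003
t1 - t0 = 164
lambda * (t1-t0) = 0.0231 * 164 = 3.7884
R = exp(-3.7884)
R = 0.0226

0.0226


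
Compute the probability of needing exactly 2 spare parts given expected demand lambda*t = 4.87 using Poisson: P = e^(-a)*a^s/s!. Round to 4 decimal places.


a = 4.87, s = 2
e^(-a) = e^(-4.87) = 0.0077
a^s = 4.87^2 = 23.7169
s! = 2
P = 0.0077 * 23.7169 / 2
P = 0.091

0.091


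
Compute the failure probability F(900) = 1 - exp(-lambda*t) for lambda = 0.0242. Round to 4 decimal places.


lambda = 0.0242, t = 900
lambda * t = 21.78
exp(-21.78) = 0.0
F(t) = 1 - 0.0
F(t) = 1.0

1.0


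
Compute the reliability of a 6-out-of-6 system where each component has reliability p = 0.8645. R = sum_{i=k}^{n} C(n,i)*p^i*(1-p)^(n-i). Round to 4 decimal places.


k = 6, n = 6, p = 0.8645
i=6: C(6,6)=1 * 0.8645^6 * 0.1355^0 = 0.4174
R = sum of terms = 0.4174

0.4174


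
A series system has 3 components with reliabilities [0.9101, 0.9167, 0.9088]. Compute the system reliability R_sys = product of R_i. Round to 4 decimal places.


Components: [0.9101, 0.9167, 0.9088]
After component 1 (R=0.9101): product = 0.9101
After component 2 (R=0.9167): product = 0.8343
After component 3 (R=0.9088): product = 0.7582
R_sys = 0.7582

0.7582


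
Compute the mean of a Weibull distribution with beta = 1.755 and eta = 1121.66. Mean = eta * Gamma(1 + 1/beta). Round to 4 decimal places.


beta = 1.755, eta = 1121.66
1/beta = 0.5698
1 + 1/beta = 1.5698
Gamma(1.5698) = 0.8905
Mean = 1121.66 * 0.8905
Mean = 998.8068

998.8068


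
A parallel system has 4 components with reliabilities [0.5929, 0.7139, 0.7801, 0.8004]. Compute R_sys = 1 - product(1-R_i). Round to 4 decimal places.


Components: [0.5929, 0.7139, 0.7801, 0.8004]
(1 - 0.5929) = 0.4071, running product = 0.4071
(1 - 0.7139) = 0.2861, running product = 0.1165
(1 - 0.7801) = 0.2199, running product = 0.0256
(1 - 0.8004) = 0.1996, running product = 0.0051
Product of (1-R_i) = 0.0051
R_sys = 1 - 0.0051 = 0.9949

0.9949


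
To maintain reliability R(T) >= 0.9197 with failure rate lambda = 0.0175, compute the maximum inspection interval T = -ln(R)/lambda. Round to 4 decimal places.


R_target = 0.9197
lambda = 0.0175
-ln(0.9197) = 0.0837
T = 0.0837 / 0.0175
T = 4.7833

4.7833


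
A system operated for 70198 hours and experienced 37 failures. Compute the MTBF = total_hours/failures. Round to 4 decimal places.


total_hours = 70198
failures = 37
MTBF = 70198 / 37
MTBF = 1897.2432

1897.2432


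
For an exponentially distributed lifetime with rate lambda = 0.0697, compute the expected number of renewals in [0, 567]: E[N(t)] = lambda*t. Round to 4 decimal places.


lambda = 0.0697
t = 567
E[N(t)] = lambda * t
E[N(t)] = 0.0697 * 567
E[N(t)] = 39.5199

39.5199


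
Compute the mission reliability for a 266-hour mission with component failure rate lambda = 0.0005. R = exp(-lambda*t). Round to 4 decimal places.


lambda = 0.0005
mission_time = 266
lambda * t = 0.0005 * 266 = 0.133
R = exp(-0.133)
R = 0.8755

0.8755


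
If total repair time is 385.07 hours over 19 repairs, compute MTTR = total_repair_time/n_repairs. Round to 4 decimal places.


total_repair_time = 385.07
n_repairs = 19
MTTR = 385.07 / 19
MTTR = 20.2668

20.2668


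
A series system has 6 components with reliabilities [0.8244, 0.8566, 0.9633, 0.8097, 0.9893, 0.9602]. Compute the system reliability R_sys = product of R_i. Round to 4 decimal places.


Components: [0.8244, 0.8566, 0.9633, 0.8097, 0.9893, 0.9602]
After component 1 (R=0.8244): product = 0.8244
After component 2 (R=0.8566): product = 0.7062
After component 3 (R=0.9633): product = 0.6803
After component 4 (R=0.8097): product = 0.5508
After component 5 (R=0.9893): product = 0.5449
After component 6 (R=0.9602): product = 0.5232
R_sys = 0.5232

0.5232


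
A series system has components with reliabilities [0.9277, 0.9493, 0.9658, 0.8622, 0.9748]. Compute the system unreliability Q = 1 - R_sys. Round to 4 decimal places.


Components: [0.9277, 0.9493, 0.9658, 0.8622, 0.9748]
After component 1: product = 0.9277
After component 2: product = 0.8807
After component 3: product = 0.8505
After component 4: product = 0.7333
After component 5: product = 0.7149
R_sys = 0.7149
Q = 1 - 0.7149 = 0.2851

0.2851


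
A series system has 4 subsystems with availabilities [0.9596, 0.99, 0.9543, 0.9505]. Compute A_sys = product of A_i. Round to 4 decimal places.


Subsystems: [0.9596, 0.99, 0.9543, 0.9505]
After subsystem 1 (A=0.9596): product = 0.9596
After subsystem 2 (A=0.99): product = 0.95
After subsystem 3 (A=0.9543): product = 0.9066
After subsystem 4 (A=0.9505): product = 0.8617
A_sys = 0.8617

0.8617


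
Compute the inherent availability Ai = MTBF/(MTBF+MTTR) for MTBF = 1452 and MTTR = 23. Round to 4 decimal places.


MTBF = 1452
MTTR = 23
MTBF + MTTR = 1475
Ai = 1452 / 1475
Ai = 0.9844

0.9844


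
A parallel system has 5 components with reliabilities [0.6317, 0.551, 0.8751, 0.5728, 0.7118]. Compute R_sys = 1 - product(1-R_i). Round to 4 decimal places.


Components: [0.6317, 0.551, 0.8751, 0.5728, 0.7118]
(1 - 0.6317) = 0.3683, running product = 0.3683
(1 - 0.551) = 0.449, running product = 0.1654
(1 - 0.8751) = 0.1249, running product = 0.0207
(1 - 0.5728) = 0.4272, running product = 0.0088
(1 - 0.7118) = 0.2882, running product = 0.0025
Product of (1-R_i) = 0.0025
R_sys = 1 - 0.0025 = 0.9975

0.9975


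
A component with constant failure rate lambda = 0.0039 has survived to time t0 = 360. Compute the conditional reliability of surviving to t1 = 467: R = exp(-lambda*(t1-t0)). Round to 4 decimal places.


lambda = 0.0039
t0 = 360, t1 = 467
t1 - t0 = 107
lambda * (t1-t0) = 0.0039 * 107 = 0.4173
R = exp(-0.4173)
R = 0.6588

0.6588


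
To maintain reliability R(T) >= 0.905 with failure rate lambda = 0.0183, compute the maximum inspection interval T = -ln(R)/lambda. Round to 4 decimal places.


R_target = 0.905
lambda = 0.0183
-ln(0.905) = 0.0998
T = 0.0998 / 0.0183
T = 5.4547

5.4547


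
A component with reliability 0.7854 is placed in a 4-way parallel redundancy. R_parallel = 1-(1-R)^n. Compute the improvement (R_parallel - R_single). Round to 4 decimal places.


R_single = 0.7854, n = 4
1 - R_single = 0.2146
(1 - R_single)^n = 0.2146^4 = 0.0021
R_parallel = 1 - 0.0021 = 0.9979
Improvement = 0.9979 - 0.7854
Improvement = 0.2125

0.2125


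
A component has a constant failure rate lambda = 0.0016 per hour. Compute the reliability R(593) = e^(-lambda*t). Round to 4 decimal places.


lambda = 0.0016
t = 593
lambda * t = 0.9488
R(t) = e^(-0.9488)
R(t) = 0.3872

0.3872


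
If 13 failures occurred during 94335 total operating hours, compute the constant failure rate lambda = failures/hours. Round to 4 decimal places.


failures = 13
total_hours = 94335
lambda = 13 / 94335
lambda = 0.0001

0.0001


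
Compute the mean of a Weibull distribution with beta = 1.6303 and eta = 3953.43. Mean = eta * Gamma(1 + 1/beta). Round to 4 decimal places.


beta = 1.6303, eta = 3953.43
1/beta = 0.6134
1 + 1/beta = 1.6134
Gamma(1.6134) = 0.8951
Mean = 3953.43 * 0.8951
Mean = 3538.6858

3538.6858


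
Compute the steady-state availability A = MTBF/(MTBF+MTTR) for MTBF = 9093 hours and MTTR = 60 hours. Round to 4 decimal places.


MTBF = 9093
MTTR = 60
MTBF + MTTR = 9153
A = 9093 / 9153
A = 0.9934

0.9934


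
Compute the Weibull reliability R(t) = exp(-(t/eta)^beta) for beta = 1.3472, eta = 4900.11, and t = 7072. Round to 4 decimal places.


beta = 1.3472, eta = 4900.11, t = 7072
t/eta = 7072 / 4900.11 = 1.4432
(t/eta)^beta = 1.4432^1.3472 = 1.6393
R(t) = exp(-1.6393)
R(t) = 0.1941

0.1941


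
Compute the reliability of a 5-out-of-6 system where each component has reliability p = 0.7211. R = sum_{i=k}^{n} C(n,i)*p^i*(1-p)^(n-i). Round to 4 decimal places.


k = 5, n = 6, p = 0.7211
i=5: C(6,5)=6 * 0.7211^5 * 0.2789^1 = 0.3263
i=6: C(6,6)=1 * 0.7211^6 * 0.2789^0 = 0.1406
R = sum of terms = 0.4669

0.4669


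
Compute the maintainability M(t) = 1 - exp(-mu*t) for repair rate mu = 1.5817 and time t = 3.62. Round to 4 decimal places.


mu = 1.5817, t = 3.62
mu * t = 1.5817 * 3.62 = 5.7258
exp(-5.7258) = 0.0033
M(t) = 1 - 0.0033
M(t) = 0.9967

0.9967


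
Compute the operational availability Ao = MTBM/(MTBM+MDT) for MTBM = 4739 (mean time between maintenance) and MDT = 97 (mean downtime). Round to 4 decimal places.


MTBM = 4739
MDT = 97
MTBM + MDT = 4836
Ao = 4739 / 4836
Ao = 0.9799

0.9799


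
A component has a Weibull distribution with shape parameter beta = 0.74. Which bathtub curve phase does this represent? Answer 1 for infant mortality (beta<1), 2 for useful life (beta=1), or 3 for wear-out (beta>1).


beta = 0.74
Compare beta to 1:
beta < 1 => infant mortality (phase 1)
beta = 1 => useful life (phase 2)
beta > 1 => wear-out (phase 3)
Since beta = 0.74, this is infant mortality (decreasing failure rate)
Phase = 1

1


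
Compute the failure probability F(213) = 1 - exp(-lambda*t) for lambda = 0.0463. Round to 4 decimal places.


lambda = 0.0463, t = 213
lambda * t = 9.8619
exp(-9.8619) = 0.0001
F(t) = 1 - 0.0001
F(t) = 0.9999

0.9999


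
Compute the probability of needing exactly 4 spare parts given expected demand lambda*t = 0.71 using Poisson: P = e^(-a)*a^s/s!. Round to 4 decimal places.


a = 0.71, s = 4
e^(-a) = e^(-0.71) = 0.4916
a^s = 0.71^4 = 0.2541
s! = 24
P = 0.4916 * 0.2541 / 24
P = 0.0052

0.0052


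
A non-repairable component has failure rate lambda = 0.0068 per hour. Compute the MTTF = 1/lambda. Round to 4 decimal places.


lambda = 0.0068
MTTF = 1 / 0.0068
MTTF = 147.0588

147.0588


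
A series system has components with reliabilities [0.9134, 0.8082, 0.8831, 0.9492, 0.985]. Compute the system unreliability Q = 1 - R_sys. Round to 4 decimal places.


Components: [0.9134, 0.8082, 0.8831, 0.9492, 0.985]
After component 1: product = 0.9134
After component 2: product = 0.7382
After component 3: product = 0.6519
After component 4: product = 0.6188
After component 5: product = 0.6095
R_sys = 0.6095
Q = 1 - 0.6095 = 0.3905

0.3905


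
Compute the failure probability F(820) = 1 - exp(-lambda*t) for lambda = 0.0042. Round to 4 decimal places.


lambda = 0.0042, t = 820
lambda * t = 3.444
exp(-3.444) = 0.0319
F(t) = 1 - 0.0319
F(t) = 0.9681

0.9681


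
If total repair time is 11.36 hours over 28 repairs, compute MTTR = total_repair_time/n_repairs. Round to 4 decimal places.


total_repair_time = 11.36
n_repairs = 28
MTTR = 11.36 / 28
MTTR = 0.4057

0.4057


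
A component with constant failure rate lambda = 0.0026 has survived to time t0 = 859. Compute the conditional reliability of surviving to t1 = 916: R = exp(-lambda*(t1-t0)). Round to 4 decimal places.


lambda = 0.0026
t0 = 859, t1 = 916
t1 - t0 = 57
lambda * (t1-t0) = 0.0026 * 57 = 0.1482
R = exp(-0.1482)
R = 0.8623

0.8623


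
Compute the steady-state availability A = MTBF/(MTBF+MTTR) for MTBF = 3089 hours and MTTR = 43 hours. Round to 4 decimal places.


MTBF = 3089
MTTR = 43
MTBF + MTTR = 3132
A = 3089 / 3132
A = 0.9863

0.9863


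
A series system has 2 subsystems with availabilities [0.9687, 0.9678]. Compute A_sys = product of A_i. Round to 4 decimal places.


Subsystems: [0.9687, 0.9678]
After subsystem 1 (A=0.9687): product = 0.9687
After subsystem 2 (A=0.9678): product = 0.9375
A_sys = 0.9375

0.9375


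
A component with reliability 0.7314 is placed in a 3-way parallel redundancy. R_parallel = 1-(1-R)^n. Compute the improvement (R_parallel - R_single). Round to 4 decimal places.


R_single = 0.7314, n = 3
1 - R_single = 0.2686
(1 - R_single)^n = 0.2686^3 = 0.0194
R_parallel = 1 - 0.0194 = 0.9806
Improvement = 0.9806 - 0.7314
Improvement = 0.2492

0.2492


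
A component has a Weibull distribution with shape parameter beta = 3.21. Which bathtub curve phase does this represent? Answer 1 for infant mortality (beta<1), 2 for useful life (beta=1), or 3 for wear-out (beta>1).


beta = 3.21
Compare beta to 1:
beta < 1 => infant mortality (phase 1)
beta = 1 => useful life (phase 2)
beta > 1 => wear-out (phase 3)
Since beta = 3.21, this is wear-out (increasing failure rate)
Phase = 3

3


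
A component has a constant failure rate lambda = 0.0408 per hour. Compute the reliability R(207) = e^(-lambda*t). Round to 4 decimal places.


lambda = 0.0408
t = 207
lambda * t = 8.4456
R(t) = e^(-8.4456)
R(t) = 0.0002

0.0002


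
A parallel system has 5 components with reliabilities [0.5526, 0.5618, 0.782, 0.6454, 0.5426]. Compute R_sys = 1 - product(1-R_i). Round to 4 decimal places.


Components: [0.5526, 0.5618, 0.782, 0.6454, 0.5426]
(1 - 0.5526) = 0.4474, running product = 0.4474
(1 - 0.5618) = 0.4382, running product = 0.1961
(1 - 0.782) = 0.218, running product = 0.0427
(1 - 0.6454) = 0.3546, running product = 0.0152
(1 - 0.5426) = 0.4574, running product = 0.0069
Product of (1-R_i) = 0.0069
R_sys = 1 - 0.0069 = 0.9931

0.9931


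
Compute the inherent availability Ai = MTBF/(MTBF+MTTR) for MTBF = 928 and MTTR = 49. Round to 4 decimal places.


MTBF = 928
MTTR = 49
MTBF + MTTR = 977
Ai = 928 / 977
Ai = 0.9498

0.9498


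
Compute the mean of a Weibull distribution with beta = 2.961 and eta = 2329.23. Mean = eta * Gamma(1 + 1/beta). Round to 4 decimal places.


beta = 2.961, eta = 2329.23
1/beta = 0.3377
1 + 1/beta = 1.3377
Gamma(1.3377) = 0.8925
Mean = 2329.23 * 0.8925
Mean = 2078.7712

2078.7712


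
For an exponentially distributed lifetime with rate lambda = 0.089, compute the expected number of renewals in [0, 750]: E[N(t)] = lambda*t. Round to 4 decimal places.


lambda = 0.089
t = 750
E[N(t)] = lambda * t
E[N(t)] = 0.089 * 750
E[N(t)] = 66.75

66.75


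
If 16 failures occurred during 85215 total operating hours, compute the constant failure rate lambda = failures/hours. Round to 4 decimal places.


failures = 16
total_hours = 85215
lambda = 16 / 85215
lambda = 0.0002

0.0002


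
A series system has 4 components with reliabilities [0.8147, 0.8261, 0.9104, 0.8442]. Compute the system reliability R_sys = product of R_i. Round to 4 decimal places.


Components: [0.8147, 0.8261, 0.9104, 0.8442]
After component 1 (R=0.8147): product = 0.8147
After component 2 (R=0.8261): product = 0.673
After component 3 (R=0.9104): product = 0.6127
After component 4 (R=0.8442): product = 0.5173
R_sys = 0.5173

0.5173


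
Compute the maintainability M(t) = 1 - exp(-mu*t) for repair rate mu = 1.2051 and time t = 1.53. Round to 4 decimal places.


mu = 1.2051, t = 1.53
mu * t = 1.2051 * 1.53 = 1.8438
exp(-1.8438) = 0.1582
M(t) = 1 - 0.1582
M(t) = 0.8418

0.8418


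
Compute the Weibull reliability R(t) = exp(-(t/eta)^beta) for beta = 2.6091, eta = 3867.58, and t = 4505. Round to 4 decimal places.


beta = 2.6091, eta = 3867.58, t = 4505
t/eta = 4505 / 3867.58 = 1.1648
(t/eta)^beta = 1.1648^2.6091 = 1.4889
R(t) = exp(-1.4889)
R(t) = 0.2256

0.2256


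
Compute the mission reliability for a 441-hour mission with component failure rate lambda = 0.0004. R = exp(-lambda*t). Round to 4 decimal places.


lambda = 0.0004
mission_time = 441
lambda * t = 0.0004 * 441 = 0.1764
R = exp(-0.1764)
R = 0.8383

0.8383


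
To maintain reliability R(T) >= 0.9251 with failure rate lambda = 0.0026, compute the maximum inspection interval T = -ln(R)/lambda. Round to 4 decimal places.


R_target = 0.9251
lambda = 0.0026
-ln(0.9251) = 0.0779
T = 0.0779 / 0.0026
T = 29.9436

29.9436


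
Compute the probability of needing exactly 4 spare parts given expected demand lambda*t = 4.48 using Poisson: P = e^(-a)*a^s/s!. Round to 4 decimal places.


a = 4.48, s = 4
e^(-a) = e^(-4.48) = 0.0113
a^s = 4.48^4 = 402.821
s! = 24
P = 0.0113 * 402.821 / 24
P = 0.1902

0.1902


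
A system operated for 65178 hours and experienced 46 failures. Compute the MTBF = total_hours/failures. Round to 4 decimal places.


total_hours = 65178
failures = 46
MTBF = 65178 / 46
MTBF = 1416.913

1416.913


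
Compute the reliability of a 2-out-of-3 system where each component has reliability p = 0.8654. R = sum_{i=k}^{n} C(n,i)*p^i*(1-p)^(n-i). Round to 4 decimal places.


k = 2, n = 3, p = 0.8654
i=2: C(3,2)=3 * 0.8654^2 * 0.1346^1 = 0.3024
i=3: C(3,3)=1 * 0.8654^3 * 0.1346^0 = 0.6481
R = sum of terms = 0.9505

0.9505


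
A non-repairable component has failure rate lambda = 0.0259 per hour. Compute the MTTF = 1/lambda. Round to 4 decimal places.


lambda = 0.0259
MTTF = 1 / 0.0259
MTTF = 38.61

38.61


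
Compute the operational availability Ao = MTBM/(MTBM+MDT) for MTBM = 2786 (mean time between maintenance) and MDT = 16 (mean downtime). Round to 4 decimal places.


MTBM = 2786
MDT = 16
MTBM + MDT = 2802
Ao = 2786 / 2802
Ao = 0.9943

0.9943


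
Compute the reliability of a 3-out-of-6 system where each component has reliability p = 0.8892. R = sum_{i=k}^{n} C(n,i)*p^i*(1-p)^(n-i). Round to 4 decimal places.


k = 3, n = 6, p = 0.8892
i=3: C(6,3)=20 * 0.8892^3 * 0.1108^3 = 0.0191
i=4: C(6,4)=15 * 0.8892^4 * 0.1108^2 = 0.1151
i=5: C(6,5)=6 * 0.8892^5 * 0.1108^1 = 0.3696
i=6: C(6,6)=1 * 0.8892^6 * 0.1108^0 = 0.4943
R = sum of terms = 0.9981

0.9981
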